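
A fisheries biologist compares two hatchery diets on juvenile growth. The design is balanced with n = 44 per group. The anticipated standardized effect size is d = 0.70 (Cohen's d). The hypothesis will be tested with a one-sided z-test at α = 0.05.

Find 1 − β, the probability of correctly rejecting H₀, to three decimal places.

Power ≈ 0.949

Noncentrality parameter: δ = d·√(n/2) = 0.70 × √(44/2) = 3.2833
One-sided α = 0.05 → critical value z_{0.05} = 1.645.
Power = P(Z > 1.645 − δ) = Φ(1.638) = 0.9493.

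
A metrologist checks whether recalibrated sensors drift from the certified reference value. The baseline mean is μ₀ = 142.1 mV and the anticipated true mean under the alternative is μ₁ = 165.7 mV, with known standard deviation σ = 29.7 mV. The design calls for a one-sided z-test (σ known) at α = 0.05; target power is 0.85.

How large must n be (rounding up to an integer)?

n = 12

Standardized effect: d = |μ₁ − μ₀| / σ = |165.7 − 142.1| / 29.7 = 0.7946
For power 0.85 need Φ(δ − z_{0.05}) = 0.85, so δ = z_{0.05} + z_{0.15} = 1.645 + 1.036 = 2.681.
δ = d·√n ⇒ n = (δ/d)² = (2.681 / 0.7946)² = 11.39.
Round up to the next whole unit.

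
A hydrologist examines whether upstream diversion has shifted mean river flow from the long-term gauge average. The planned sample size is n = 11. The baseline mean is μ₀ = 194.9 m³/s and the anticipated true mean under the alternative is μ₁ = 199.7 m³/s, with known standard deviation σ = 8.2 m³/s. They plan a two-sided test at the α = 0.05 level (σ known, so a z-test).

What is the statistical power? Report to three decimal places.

Standardized effect: d = |μ₁ − μ₀| / σ = |199.7 − 194.9| / 8.2 = 0.5854
Noncentrality parameter: λ = d·√n = 0.5854 × √11 = 1.9414
Two-sided α = 0.05 → critical value z_{0.025} = 1.960.
Power = Φ(λ − 1.960) + Φ(−λ − 1.960) = Φ(-0.019) + Φ(-3.901) = 0.4926 + 0.0000 = 0.4927.

Power ≈ 0.493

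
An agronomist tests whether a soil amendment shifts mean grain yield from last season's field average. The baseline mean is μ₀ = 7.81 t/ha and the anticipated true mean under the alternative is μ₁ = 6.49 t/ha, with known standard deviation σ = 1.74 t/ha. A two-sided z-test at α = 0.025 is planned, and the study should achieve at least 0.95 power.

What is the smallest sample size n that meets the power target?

Standardized effect: d = |μ₁ − μ₀| / σ = |6.49 − 7.81| / 1.74 = 0.7586
Set Φ(δ − 2.241) = 0.95; then δ − 2.241 = Φ⁻¹(0.95) = 1.645, giving δ = 3.886.
(Ignoring the negligible lower-tail rejection probability gives the usual closed-form inversion.)
δ = d·√n ⇒ n = (δ/d)² = (3.886 / 0.7586)² = 26.24.
Rounding up, n = 27.

n = 27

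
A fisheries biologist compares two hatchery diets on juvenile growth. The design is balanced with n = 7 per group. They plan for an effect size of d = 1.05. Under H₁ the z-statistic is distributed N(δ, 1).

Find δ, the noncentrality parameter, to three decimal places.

The noncentrality parameter scales effect size by the design's sample-size factor: δ = d·√(n/2) = 1.05 × √(7/2) = 1.9644

δ ≈ 1.964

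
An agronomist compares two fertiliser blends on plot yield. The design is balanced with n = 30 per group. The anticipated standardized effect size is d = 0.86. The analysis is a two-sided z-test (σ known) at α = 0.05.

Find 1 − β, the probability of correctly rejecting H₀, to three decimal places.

Power ≈ 0.915

Noncentrality parameter: δ = d·√(n/2) = 0.86 × √(30/2) = 3.3308
Critical value for a two-sided test at α = 0.05: z_{α/2} = 1.960.
Power = Φ(δ − 1.960) + Φ(−δ − 1.960) = Φ(1.371) + Φ(-5.291) = 0.9148 + 0.0000 = 0.9148.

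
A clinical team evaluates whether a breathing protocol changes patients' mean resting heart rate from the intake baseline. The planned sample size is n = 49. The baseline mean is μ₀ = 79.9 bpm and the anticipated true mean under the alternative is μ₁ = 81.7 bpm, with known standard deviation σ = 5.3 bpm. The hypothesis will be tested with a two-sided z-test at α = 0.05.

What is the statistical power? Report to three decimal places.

Power ≈ 0.662

Standardized effect: d = |μ₁ − μ₀| / σ = |81.7 − 79.9| / 5.3 = 0.3396
Noncentrality parameter: δ = d·√n = 0.3396 × √49 = 2.3774
Critical value for a two-sided test at α = 0.05: z_{α/2} = 1.960.
Power = Φ(δ − 1.960) + Φ(−δ − 1.960) = Φ(0.417) + Φ(-4.337) = 0.6618 + 0.0000 = 0.6618.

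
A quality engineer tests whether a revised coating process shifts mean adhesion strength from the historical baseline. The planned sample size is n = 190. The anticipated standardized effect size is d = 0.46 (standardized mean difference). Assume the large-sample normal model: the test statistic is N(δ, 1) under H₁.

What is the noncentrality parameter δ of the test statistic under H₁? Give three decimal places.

δ ≈ 6.341

δ = d·√n = 0.46 × √190 = 6.3407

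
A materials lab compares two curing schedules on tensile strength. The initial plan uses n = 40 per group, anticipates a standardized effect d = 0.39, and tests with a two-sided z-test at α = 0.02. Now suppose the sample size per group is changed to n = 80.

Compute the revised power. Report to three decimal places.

With n = 80 per group: δ = d·√(n/2) = 0.39 × √(80/2) = 2.4666. Critical value z_{0.01} = 2.326.
Revised power = Φ(δ − 2.326) + Φ(−δ − 2.326) = Φ(0.140) + Φ(-4.793) = 0.5558 + 0.0000 = 0.5558.

Power ≈ 0.556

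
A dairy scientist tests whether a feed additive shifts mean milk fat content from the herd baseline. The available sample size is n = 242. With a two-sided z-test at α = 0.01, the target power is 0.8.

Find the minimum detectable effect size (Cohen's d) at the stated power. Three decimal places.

d ≈ 0.220

Need Φ(δ − 2.576) = 0.8, so δ = 2.576 + 0.842 = 3.417.
(The second rejection-region term Φ(−δ − z_{α/2}) is negligible and dropped.)
δ = d·√n ⇒ d = δ/√n = 3.417/√242 = 0.2197.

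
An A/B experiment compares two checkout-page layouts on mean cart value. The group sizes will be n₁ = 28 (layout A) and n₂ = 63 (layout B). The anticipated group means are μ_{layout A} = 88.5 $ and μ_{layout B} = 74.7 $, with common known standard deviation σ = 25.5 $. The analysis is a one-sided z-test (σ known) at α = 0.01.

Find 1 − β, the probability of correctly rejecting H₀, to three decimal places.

Power ≈ 0.522

Standardized effect: d = |μ_{layout A} − μ_{layout B}| / σ = |88.5 − 74.7| / 25.5 = 0.5412
Noncentrality parameter: δ = d / √(1/n₁ + 1/n₂) = 0.5412 / √(1/28 + 1/63) = 2.3827
Critical value for a one-sided test at α = 0.01: z_α = 2.326.
Power = Φ(δ − 2.326) = Φ(0.056) = 0.5225.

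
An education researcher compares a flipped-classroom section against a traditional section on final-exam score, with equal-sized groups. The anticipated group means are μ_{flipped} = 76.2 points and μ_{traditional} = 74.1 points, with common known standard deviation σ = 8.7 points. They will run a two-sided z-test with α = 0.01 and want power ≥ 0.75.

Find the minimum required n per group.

Standardized effect: d = |μ_{flipped} − μ_{traditional}| / σ = |76.2 − 74.1| / 8.7 = 0.2414
Set Φ(δ − 2.576) = 0.75; then δ − 2.576 = Φ⁻¹(0.75) = 0.674, giving δ = 3.250.
(The Φ(−δ − z_{α/2}) term is vanishingly small for δ > 0 and is dropped in the standard sample-size formula.)
δ = d·√(n/2) ⇒ n = 2(δ/d)² = 2 × (3.250 / 0.2414)² = 362.65.
Round up to the next whole unit.

n = 363 per group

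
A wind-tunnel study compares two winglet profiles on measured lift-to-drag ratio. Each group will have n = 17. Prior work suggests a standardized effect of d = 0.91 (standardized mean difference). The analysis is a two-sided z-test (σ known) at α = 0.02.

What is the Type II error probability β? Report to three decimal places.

β ≈ 0.372

Noncentrality parameter: δ = d·√(n/2) = 0.91 × √(17/2) = 2.6531
Two-sided α = 0.02 → critical value z_{0.01} = 2.326.
Power = Φ(δ − 2.326) + Φ(−δ − 2.326) = Φ(0.327) + Φ(-4.979) = 0.6281 + 0.0000 = 0.6281.
Type II error: β = 1 − power = 1 − 0.6281 = 0.3719.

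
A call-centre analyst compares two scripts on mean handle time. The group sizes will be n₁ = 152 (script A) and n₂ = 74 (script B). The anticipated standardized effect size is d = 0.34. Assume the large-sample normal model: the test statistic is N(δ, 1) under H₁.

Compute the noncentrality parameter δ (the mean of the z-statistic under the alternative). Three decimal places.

δ ≈ 2.399

The noncentrality parameter scales effect size by the design's sample-size factor: δ = d / √(1/n₁ + 1/n₂) = 0.34 / √(1/152 + 1/74) = 2.3986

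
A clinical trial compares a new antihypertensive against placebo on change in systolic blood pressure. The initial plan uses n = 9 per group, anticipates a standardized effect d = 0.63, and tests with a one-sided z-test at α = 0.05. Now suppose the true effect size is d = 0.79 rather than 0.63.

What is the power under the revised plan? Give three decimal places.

With d = 0.79: δ = d·√(n/2) = 0.79 × √(9/2) = 1.6758. Critical value z_{0.05} = 1.645.
Revised power = P(Z > 1.645 − δ) = Φ(0.031) = 0.5124.

Power ≈ 0.512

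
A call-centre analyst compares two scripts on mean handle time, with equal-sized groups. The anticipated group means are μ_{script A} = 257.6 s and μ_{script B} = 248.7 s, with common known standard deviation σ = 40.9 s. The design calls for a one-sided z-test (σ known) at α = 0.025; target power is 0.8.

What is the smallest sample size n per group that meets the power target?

n = 332 per group

Standardized effect: d = |μ_{script A} − μ_{script B}| / σ = |257.6 − 248.7| / 40.9 = 0.2176
For power 0.8 need Φ(δ − z_{0.025}) = 0.8, so δ = z_{0.025} + z_{0.20} = 1.960 + 0.842 = 2.802.
δ = d·√(n/2) ⇒ n = 2(δ/d)² = 2 × (2.802 / 0.2176)² = 331.52.
Rounding up, n = 332 per group.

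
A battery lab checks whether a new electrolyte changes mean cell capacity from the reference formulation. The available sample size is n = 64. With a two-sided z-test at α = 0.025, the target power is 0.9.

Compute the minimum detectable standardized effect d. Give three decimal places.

d ≈ 0.440

Need Φ(δ − 2.241) = 0.9, so δ = 2.241 + 1.282 = 3.523.
(The second rejection-region term Φ(−δ − z_{α/2}) is negligible and dropped.)
δ = d·√n ⇒ d = δ/√n = 3.523/√64 = 0.4404.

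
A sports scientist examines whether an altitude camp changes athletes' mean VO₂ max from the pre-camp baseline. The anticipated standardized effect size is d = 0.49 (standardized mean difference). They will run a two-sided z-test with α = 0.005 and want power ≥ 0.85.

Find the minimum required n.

n = 62

For power 0.85 need Φ(δ − z_{0.0025}) = 0.85, so δ = z_{0.0025} + z_{0.15} = 2.807 + 1.036 = 3.843.
(Ignoring the negligible lower-tail rejection probability gives the usual closed-form inversion.)
δ = d·√n ⇒ n = (δ/d)² = (3.843 / 0.49)² = 61.53.
Round up to the next whole unit.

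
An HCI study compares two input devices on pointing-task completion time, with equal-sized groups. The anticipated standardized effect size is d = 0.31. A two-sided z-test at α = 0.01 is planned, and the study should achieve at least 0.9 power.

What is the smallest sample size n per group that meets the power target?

n = 310 per group

Set Φ(δ − 2.576) = 0.9; then δ − 2.576 = Φ⁻¹(0.9) = 1.282, giving δ = 3.857.
(Ignoring the negligible lower-tail rejection probability gives the usual closed-form inversion.)
δ = d·√(n/2) ⇒ n = 2(δ/d)² = 2 × (3.857 / 0.31)² = 309.66.
Round up to the next whole unit.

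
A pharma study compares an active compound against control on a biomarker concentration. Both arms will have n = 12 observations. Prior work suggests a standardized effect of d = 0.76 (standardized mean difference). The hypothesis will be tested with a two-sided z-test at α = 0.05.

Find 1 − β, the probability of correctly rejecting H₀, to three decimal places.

Noncentrality parameter: δ = d·√(n/2) = 0.76 × √(12/2) = 1.8616
Critical value for a two-sided test at α = 0.05: z_{α/2} = 1.960.
Power = Φ(δ − 1.960) + Φ(−δ − 1.960) = Φ(-0.098) + Φ(-3.822) = 0.4608 + 0.0001 = 0.4609.

Power ≈ 0.461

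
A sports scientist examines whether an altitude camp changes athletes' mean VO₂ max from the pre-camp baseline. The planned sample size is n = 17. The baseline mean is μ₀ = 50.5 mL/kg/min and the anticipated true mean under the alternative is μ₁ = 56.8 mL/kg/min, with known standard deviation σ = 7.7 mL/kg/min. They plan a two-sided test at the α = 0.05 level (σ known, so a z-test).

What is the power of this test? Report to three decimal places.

Power ≈ 0.921

Standardized effect: d = |μ₁ − μ₀| / σ = |56.8 − 50.5| / 7.7 = 0.8182
Noncentrality parameter: δ = d·√n = 0.8182 × √17 = 3.3735
Critical value for a two-sided test at α = 0.05: z_{α/2} = 1.960.
Power = Φ(δ − 1.960) + Φ(−δ − 1.960) = Φ(1.413) + Φ(-5.333) = 0.9212 + 0.0000 = 0.9212.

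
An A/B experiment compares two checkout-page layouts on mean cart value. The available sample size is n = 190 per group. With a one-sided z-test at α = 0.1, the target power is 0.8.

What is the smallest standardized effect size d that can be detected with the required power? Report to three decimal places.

Required noncentrality: δ = z_{0.1} + z_{0.20} = 1.282 + 0.842 = 2.123.
δ = d·√(n/2) ⇒ d = δ/√(n/2) = 2.123/√(190/2) = 0.2178.

d ≈ 0.218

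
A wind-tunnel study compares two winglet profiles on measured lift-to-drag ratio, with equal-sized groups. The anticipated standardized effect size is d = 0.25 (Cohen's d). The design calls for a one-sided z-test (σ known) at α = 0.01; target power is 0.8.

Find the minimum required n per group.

For power 0.8 need Φ(δ − z_{0.01}) = 0.8, so δ = z_{0.01} + z_{0.20} = 2.326 + 0.842 = 3.168.
δ = d·√(n/2) ⇒ n = 2(δ/d)² = 2 × (3.168 / 0.25)² = 321.15.
Round up to the next whole unit.

n = 322 per group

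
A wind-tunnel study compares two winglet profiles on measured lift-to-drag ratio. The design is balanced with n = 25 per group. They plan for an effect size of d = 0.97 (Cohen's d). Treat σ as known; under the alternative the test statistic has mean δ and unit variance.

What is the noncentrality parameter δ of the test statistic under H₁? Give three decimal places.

δ = d·√(n/2) = 0.97 × √(25/2) = 3.4295

δ ≈ 3.429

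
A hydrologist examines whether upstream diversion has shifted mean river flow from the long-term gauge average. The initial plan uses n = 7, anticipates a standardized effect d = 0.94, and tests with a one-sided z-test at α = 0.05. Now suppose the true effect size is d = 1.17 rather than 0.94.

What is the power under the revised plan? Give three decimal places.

With d = 1.17: δ = d·√n = 1.17 × √7 = 3.0955. Critical value z_{0.05} = 1.645.
Revised power = Φ(δ − 1.645) = Φ(1.451) = 0.9266.

Power ≈ 0.927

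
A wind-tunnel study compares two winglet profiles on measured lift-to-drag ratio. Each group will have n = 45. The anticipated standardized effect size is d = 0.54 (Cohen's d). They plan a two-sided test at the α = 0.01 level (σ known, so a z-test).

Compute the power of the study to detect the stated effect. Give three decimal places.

Power ≈ 0.494

Noncentrality parameter: δ = d·√(n/2) = 0.54 × √(45/2) = 2.5614
Critical value for a two-sided test at α = 0.01: z_{α/2} = 2.576.
Power = Φ(δ − 2.576) + Φ(−δ − 2.576) = Φ(-0.014) + Φ(-5.137) = 0.4943 + 0.0000 = 0.4943.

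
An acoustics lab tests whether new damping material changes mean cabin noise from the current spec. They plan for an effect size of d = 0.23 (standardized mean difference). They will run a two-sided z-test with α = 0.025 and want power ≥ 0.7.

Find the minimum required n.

Set Φ(δ − 2.241) = 0.7; then δ − 2.241 = Φ⁻¹(0.7) = 0.524, giving δ = 2.766.
(Ignoring the negligible lower-tail rejection probability gives the usual closed-form inversion.)
δ = d·√n ⇒ n = (δ/d)² = (2.766 / 0.23)² = 144.61.
Rounding up, n = 145.

n = 145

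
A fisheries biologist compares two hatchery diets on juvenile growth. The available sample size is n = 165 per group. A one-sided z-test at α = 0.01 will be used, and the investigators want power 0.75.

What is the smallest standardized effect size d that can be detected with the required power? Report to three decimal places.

d ≈ 0.330

Required noncentrality: δ = z_{0.01} + z_{0.25} = 2.326 + 0.674 = 3.001.
δ = d·√(n/2) ⇒ d = δ/√(n/2) = 3.001/√(165/2) = 0.3304.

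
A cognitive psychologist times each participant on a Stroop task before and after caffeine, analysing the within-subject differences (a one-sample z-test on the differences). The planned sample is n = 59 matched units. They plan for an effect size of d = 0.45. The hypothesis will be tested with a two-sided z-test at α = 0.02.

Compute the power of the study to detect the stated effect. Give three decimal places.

Power ≈ 0.871

Noncentrality parameter: δ = d·√n = 0.45 × √59 = 3.4565
Two-sided α = 0.02 → critical value z_{0.01} = 2.326.
Power = Φ(δ − 2.326) + Φ(−δ − 2.326) = Φ(1.130) + Φ(-5.783) = 0.8708 + 0.0000 = 0.8708.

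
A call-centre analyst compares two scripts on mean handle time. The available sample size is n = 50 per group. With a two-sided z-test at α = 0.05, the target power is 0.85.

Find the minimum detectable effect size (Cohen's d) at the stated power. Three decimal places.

Need Φ(δ − 1.960) = 0.85, so δ = 1.960 + 1.036 = 2.996.
(The second rejection-region term Φ(−δ − z_{α/2}) is negligible and dropped.)
δ = d·√(n/2) ⇒ d = δ/√(n/2) = 2.996/√(50/2) = 0.5993.

d ≈ 0.599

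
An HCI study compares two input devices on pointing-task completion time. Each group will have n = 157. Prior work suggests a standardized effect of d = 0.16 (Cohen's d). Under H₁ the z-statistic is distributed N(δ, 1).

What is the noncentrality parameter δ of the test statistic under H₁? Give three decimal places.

The noncentrality parameter scales effect size by the design's sample-size factor: δ = d·√(n/2) = 0.16 × √(157/2) = 1.4176

δ ≈ 1.418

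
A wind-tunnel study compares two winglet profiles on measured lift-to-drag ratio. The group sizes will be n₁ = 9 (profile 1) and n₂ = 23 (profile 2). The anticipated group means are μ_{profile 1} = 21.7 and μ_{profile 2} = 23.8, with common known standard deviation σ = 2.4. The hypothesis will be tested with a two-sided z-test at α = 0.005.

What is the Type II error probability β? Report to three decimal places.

Standardized effect: d = |μ_{profile 1} − μ_{profile 2}| / σ = |21.7 − 23.8| / 2.4 = 0.8750
Noncentrality parameter: δ = d / √(1/n₁ + 1/n₂) = 0.8750 / √(1/9 + 1/23) = 2.2255
Critical value for a two-sided test at α = 0.005: z_{α/2} = 2.807.
Power = Φ(δ − 2.807) + Φ(−δ − 2.807) = Φ(-0.582) + Φ(-5.032) = 0.2804 + 0.0000 = 0.2804.
Type II error: β = 1 − power = 1 − 0.2804 = 0.7196.

β ≈ 0.720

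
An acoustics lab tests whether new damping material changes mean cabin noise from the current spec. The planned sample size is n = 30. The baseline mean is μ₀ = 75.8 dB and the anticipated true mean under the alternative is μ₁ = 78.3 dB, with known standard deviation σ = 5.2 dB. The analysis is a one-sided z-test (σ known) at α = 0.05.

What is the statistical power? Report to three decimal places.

Standardized effect: d = |μ₁ − μ₀| / σ = |78.3 − 75.8| / 5.2 = 0.4808
Noncentrality parameter: δ = d·√n = 0.4808 × √30 = 2.6333
One-sided α = 0.05 → critical value z_{0.05} = 1.645.
Power = Φ(δ − 1.645) = Φ(0.988) = 0.8385.

Power ≈ 0.839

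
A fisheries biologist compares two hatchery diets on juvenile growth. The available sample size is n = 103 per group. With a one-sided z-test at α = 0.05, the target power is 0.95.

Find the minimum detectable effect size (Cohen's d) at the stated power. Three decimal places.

Need Φ(δ − 1.645) = 0.95, so δ = 1.645 + 1.645 = 3.290.
δ = d·√(n/2) ⇒ d = δ/√(n/2) = 3.290/√(103/2) = 0.4584.

d ≈ 0.458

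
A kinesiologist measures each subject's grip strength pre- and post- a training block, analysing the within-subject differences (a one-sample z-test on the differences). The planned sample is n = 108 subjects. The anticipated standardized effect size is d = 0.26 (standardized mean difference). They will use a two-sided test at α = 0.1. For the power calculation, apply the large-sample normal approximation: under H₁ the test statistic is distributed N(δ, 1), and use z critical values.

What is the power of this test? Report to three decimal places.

Noncentrality parameter: δ = d·√n = 0.26 × √108 = 2.7020
Two-sided α = 0.1 → critical value z_{0.05} = 1.645.
Power = Φ(δ − 1.645) + Φ(−δ − 1.645) = Φ(1.057) + Φ(-4.347) = 0.8548 + 0.0000 = 0.8548.

Power ≈ 0.855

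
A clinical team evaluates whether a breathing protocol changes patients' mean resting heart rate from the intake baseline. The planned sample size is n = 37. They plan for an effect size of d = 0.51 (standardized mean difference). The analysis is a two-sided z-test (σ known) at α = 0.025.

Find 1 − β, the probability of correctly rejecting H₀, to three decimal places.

Power ≈ 0.805

Noncentrality parameter: δ = d·√n = 0.51 × √37 = 3.1022
Two-sided α = 0.025 → critical value z_{0.0125} = 2.241.
Power = Φ(δ − 2.241) + Φ(−δ − 2.241) = Φ(0.861) + Φ(-5.344) = 0.8053 + 0.0000 = 0.8053.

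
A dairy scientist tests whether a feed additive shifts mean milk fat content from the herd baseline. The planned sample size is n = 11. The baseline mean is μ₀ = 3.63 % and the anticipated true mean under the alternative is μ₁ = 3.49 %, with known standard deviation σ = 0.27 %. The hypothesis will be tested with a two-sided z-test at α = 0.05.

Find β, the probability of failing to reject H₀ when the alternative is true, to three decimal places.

β ≈ 0.595

Standardized effect: d = |μ₁ − μ₀| / σ = |3.49 − 3.63| / 0.27 = 0.5185
Noncentrality parameter: δ = d·√n = 0.5185 × √11 = 1.7197
Critical value for a two-sided test at α = 0.05: z_{α/2} = 1.960.
Power = Φ(δ − 1.960) + Φ(−δ − 1.960) = Φ(-0.240) + Φ(-3.680) = 0.4051 + 0.0001 = 0.4052.
Type II error: β = 1 − power = 1 − 0.4052 = 0.5948.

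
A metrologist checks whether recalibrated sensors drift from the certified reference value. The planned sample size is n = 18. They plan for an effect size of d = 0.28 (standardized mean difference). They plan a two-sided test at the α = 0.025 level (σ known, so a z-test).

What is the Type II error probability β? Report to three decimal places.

β ≈ 0.854

Noncentrality parameter: δ = d·√n = 0.28 × √18 = 1.1879
Critical value for a two-sided test at α = 0.025: z_{α/2} = 2.241.
Power = Φ(δ − 2.241) + Φ(−δ − 2.241) = Φ(-1.053) + Φ(-3.429) = 0.1461 + 0.0003 = 0.1464.
Type II error: β = 1 − power = 1 − 0.1464 = 0.8536.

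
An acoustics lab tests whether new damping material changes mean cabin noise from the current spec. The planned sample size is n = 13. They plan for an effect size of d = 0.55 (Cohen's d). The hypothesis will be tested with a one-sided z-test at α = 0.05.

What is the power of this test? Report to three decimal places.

Noncentrality parameter: δ = d·√n = 0.55 × √13 = 1.9831
Critical value for a one-sided test at α = 0.05: z_α = 1.645.
Power = P(Z > 1.645 − δ) = Φ(0.338) = 0.6324.

Power ≈ 0.632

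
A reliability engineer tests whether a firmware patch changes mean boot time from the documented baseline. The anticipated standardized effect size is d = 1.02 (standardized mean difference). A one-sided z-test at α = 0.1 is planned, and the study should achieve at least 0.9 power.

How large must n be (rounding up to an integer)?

Set Φ(δ − 1.282) = 0.9; then δ − 1.282 = Φ⁻¹(0.9) = 1.282, giving δ = 2.563.
δ = d·√n ⇒ n = (δ/d)² = (2.563 / 1.02)² = 6.31.
Round up to the next whole unit.

n = 7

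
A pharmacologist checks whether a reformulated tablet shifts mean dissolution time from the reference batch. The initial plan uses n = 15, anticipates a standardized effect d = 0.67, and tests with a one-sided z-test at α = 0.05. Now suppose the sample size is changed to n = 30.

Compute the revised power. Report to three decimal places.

Power ≈ 0.979

With n = 30: δ = d·√n = 0.67 × √30 = 3.6697. Critical value z_{0.05} = 1.645.
Revised power = P(Z > 1.645 − δ) = Φ(2.025) = 0.9786.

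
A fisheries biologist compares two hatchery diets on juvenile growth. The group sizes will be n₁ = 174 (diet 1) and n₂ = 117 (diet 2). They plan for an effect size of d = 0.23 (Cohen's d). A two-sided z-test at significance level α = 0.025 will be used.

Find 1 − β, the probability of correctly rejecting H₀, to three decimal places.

Noncentrality parameter: δ = d / √(1/n₁ + 1/n₂) = 0.23 / √(1/174 + 1/117) = 1.9238
Two-sided α = 0.025 → critical value z_{0.0125} = 2.241.
Power = Φ(δ − 2.241) + Φ(−δ − 2.241) = Φ(-0.318) + Φ(-4.165) = 0.3754 + 0.0000 = 0.3754.

Power ≈ 0.375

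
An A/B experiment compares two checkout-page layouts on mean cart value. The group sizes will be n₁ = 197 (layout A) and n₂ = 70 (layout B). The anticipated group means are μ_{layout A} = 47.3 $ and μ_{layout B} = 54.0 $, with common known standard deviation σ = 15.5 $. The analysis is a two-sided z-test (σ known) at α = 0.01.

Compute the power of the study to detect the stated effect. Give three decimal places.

Standardized effect: d = |μ_{layout A} − μ_{layout B}| / σ = |47.3 − 54.0| / 15.5 = 0.4323
Noncentrality parameter: δ = d / √(1/n₁ + 1/n₂) = 0.4323 / √(1/197 + 1/70) = 3.1065
Critical value for a two-sided test at α = 0.01: z_{α/2} = 2.576.
Power = Φ(δ − 2.576) + Φ(−δ − 2.576) = Φ(0.531) + Φ(-5.682) = 0.7022 + 0.0000 = 0.7022.

Power ≈ 0.702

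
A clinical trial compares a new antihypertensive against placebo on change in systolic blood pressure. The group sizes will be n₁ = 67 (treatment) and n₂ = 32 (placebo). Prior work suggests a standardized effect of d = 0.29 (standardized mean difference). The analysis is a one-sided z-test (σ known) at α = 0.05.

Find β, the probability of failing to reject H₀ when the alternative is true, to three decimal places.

Noncentrality parameter: δ = d / √(1/n₁ + 1/n₂) = 0.29 / √(1/67 + 1/32) = 1.3496
Critical value for a one-sided test at α = 0.05: z_α = 1.645.
Power = Φ(δ − 1.645) = Φ(-0.295) = 0.3839.
Type II error: β = 1 − power = 1 − 0.3839 = 0.6161.

β ≈ 0.616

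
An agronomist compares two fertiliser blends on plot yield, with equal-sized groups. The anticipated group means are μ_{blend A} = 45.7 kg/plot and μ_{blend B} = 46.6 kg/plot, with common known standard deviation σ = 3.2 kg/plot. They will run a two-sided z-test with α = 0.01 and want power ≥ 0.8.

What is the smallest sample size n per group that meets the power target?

n = 296 per group

Standardized effect: d = |μ_{blend A} − μ_{blend B}| / σ = |45.7 − 46.6| / 3.2 = 0.2812
For power 0.8 need Φ(δ − z_{0.005}) = 0.8, so δ = z_{0.005} + z_{0.20} = 2.576 + 0.842 = 3.417.
(For δ > 0 the lower-tail rejection region contributes negligibly to power, so the one-term inversion is standard.)
δ = d·√(n/2) ⇒ n = 2(δ/d)² = 2 × (3.417 / 0.2812)² = 295.29.
Rounding up, n = 296 per group.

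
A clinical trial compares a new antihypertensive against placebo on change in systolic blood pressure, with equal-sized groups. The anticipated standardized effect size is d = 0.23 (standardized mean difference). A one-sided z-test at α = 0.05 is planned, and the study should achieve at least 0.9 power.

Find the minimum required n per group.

n = 324 per group

Set Φ(δ − 1.645) = 0.9; then δ − 1.645 = Φ⁻¹(0.9) = 1.282, giving δ = 2.926.
δ = d·√(n/2) ⇒ n = 2(δ/d)² = 2 × (2.926 / 0.23)² = 323.77.
Round up to the next whole unit.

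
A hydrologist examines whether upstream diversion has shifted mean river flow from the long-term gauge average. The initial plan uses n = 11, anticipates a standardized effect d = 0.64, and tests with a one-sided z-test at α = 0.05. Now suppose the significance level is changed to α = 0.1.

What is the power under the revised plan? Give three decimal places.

δ = d·√n = 0.64 × √11 = 2.1226 (unchanged). New critical value: z_{0.1} = 1.282.
Revised power = P(Z > 1.282 − δ) = Φ(0.841) = 0.7999.

Power ≈ 0.800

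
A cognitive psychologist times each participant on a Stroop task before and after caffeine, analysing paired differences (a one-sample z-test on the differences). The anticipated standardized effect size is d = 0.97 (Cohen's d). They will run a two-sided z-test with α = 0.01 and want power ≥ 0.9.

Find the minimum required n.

Set Φ(δ − 2.576) = 0.9; then δ − 2.576 = Φ⁻¹(0.9) = 1.282, giving δ = 3.857.
(Ignoring the negligible lower-tail rejection probability gives the usual closed-form inversion.)
δ = d·√n ⇒ n = (δ/d)² = (3.857 / 0.97)² = 15.81.
Round up to the next whole unit.

n = 16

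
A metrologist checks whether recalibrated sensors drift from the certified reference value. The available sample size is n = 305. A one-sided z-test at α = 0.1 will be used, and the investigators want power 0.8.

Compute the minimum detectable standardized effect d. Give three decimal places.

Need Φ(δ − 1.282) = 0.8, so δ = 1.282 + 0.842 = 2.123.
δ = d·√n ⇒ d = δ/√n = 2.123/√305 = 0.1216.

d ≈ 0.122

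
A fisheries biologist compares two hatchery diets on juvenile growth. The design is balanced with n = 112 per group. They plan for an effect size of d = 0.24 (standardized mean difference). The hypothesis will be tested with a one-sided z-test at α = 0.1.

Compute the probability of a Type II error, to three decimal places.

β ≈ 0.303

Noncentrality parameter: δ = d·√(n/2) = 0.24 × √(112/2) = 1.7960
Critical value for a one-sided test at α = 0.1: z_α = 1.282.
Power = P(Z > 1.282 − δ) = Φ(0.514) = 0.6965.
Type II error: β = 1 − power = 1 − 0.6965 = 0.3035.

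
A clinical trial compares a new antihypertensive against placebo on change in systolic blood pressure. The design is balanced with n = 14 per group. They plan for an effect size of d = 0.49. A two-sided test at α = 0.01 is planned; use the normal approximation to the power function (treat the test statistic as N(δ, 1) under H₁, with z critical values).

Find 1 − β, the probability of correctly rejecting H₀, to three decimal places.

Power ≈ 0.100

Noncentrality parameter: δ = d·√(n/2) = 0.49 × √(14/2) = 1.2964
Two-sided α = 0.01 → critical value z_{0.005} = 2.576.
Power = Φ(δ − 2.576) + Φ(−δ − 2.576) = Φ(-1.279) + Φ(-3.872) = 0.1004 + 0.0001 = 0.1004.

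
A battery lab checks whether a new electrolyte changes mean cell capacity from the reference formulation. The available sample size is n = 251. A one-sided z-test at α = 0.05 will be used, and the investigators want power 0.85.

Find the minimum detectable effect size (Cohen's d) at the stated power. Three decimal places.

Required noncentrality: δ = z_{0.05} + z_{0.15} = 1.645 + 1.036 = 2.681.
δ = d·√n ⇒ d = δ/√n = 2.681/√251 = 0.1692.

d ≈ 0.169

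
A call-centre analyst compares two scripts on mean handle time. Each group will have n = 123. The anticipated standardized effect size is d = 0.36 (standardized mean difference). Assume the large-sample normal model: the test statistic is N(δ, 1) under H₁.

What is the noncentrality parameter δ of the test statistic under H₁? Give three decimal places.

The noncentrality parameter scales effect size by the design's sample-size factor: δ = d·√(n/2) = 0.36 × √(123/2) = 2.8232

δ ≈ 2.823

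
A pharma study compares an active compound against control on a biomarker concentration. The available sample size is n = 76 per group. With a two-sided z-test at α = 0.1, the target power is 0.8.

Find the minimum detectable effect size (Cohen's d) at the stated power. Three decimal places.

d ≈ 0.403

Required noncentrality: δ = z_{0.05} + z_{0.20} = 1.645 + 0.842 = 2.486.
(Lower-tail contribution to power is negligible for δ > 0.)
δ = d·√(n/2) ⇒ d = δ/√(n/2) = 2.486/√(76/2) = 0.4034.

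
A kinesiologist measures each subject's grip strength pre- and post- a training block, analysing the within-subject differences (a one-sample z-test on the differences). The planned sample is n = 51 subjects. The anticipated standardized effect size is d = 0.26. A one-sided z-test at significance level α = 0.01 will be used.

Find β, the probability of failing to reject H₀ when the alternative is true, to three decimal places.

Noncentrality parameter: λ = d·√n = 0.26 × √51 = 1.8568
One-sided α = 0.01 → critical value z_{0.01} = 2.326.
Power = P(Z > 2.326 − λ) = Φ(-0.470) = 0.3193.
Type II error: β = 1 − power = 1 − 0.3193 = 0.6807.

β ≈ 0.681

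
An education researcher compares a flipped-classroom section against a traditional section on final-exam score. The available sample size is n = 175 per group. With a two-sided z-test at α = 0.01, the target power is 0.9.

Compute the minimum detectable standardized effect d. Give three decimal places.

d ≈ 0.412

Need Φ(δ − 2.576) = 0.9, so δ = 2.576 + 1.282 = 3.857.
(The second rejection-region term Φ(−δ − z_{α/2}) is negligible and dropped.)
δ = d·√(n/2) ⇒ d = δ/√(n/2) = 3.857/√(175/2) = 0.4124.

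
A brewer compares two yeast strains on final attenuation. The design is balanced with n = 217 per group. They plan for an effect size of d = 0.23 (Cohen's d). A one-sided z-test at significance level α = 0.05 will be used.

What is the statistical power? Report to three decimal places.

Power ≈ 0.774

Noncentrality parameter: δ = d·√(n/2) = 0.23 × √(217/2) = 2.3958
One-sided α = 0.05 → critical value z_{0.05} = 1.645.
Power = P(Z > 1.645 − δ) = Φ(0.751) = 0.7736.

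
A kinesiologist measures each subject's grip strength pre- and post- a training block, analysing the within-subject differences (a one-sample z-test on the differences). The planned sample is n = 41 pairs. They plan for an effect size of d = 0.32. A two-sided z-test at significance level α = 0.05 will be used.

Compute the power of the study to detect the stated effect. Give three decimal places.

Noncentrality parameter: δ = d·√n = 0.32 × √41 = 2.0490
Two-sided α = 0.05 → critical value z_{0.025} = 1.960.
Power = Φ(δ − 1.960) + Φ(−δ − 1.960) = Φ(0.089) + Φ(-4.009) = 0.5355 + 0.0000 = 0.5355.

Power ≈ 0.536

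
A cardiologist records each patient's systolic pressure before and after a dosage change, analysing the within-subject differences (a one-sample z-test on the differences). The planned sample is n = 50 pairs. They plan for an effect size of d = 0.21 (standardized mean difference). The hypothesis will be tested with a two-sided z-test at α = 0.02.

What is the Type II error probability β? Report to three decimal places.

Noncentrality parameter: δ = d·√n = 0.21 × √50 = 1.4849
Two-sided α = 0.02 → critical value z_{0.01} = 2.326.
Power = Φ(δ − 2.326) + Φ(−δ − 2.326) = Φ(-0.841) + Φ(-3.811) = 0.2001 + 0.0001 = 0.2001.
Type II error: β = 1 − power = 1 − 0.2001 = 0.7999.

β ≈ 0.800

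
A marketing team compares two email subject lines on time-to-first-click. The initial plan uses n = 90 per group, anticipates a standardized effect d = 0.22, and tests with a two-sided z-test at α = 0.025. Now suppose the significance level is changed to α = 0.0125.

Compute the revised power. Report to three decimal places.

δ = d·√(n/2) = 0.22 × √(90/2) = 1.4758 (unchanged). New critical value: z_{0.0063} = 2.498.
Revised power = Φ(δ − 2.498) + Φ(−δ − 2.498) = Φ(-1.022) + Φ(-3.974) = 0.1534 + 0.0000 = 0.1534.

Power ≈ 0.153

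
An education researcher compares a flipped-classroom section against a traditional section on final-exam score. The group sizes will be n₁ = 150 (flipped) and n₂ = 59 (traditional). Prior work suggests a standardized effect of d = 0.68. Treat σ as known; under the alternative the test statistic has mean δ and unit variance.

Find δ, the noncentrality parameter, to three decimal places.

The noncentrality parameter scales effect size by the design's sample-size factor: δ = d / √(1/n₁ + 1/n₂) = 0.68 / √(1/150 + 1/59) = 4.4249

δ ≈ 4.425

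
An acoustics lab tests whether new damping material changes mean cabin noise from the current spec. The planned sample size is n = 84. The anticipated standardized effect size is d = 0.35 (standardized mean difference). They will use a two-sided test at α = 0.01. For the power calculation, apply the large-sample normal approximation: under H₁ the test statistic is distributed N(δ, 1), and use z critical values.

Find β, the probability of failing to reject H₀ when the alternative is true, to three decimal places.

β ≈ 0.264

Noncentrality parameter: δ = d·√n = 0.35 × √84 = 3.2078
Critical value for a two-sided test at α = 0.01: z_{α/2} = 2.576.
Power = Φ(δ − 2.576) + Φ(−δ − 2.576) = Φ(0.632) + Φ(-5.784) = 0.7363 + 0.0000 = 0.7363.
Type II error: β = 1 − power = 1 − 0.7363 = 0.2637.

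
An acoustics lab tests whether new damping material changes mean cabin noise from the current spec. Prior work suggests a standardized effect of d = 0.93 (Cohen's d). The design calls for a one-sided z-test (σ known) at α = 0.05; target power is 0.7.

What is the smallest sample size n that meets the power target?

n = 6

Set Φ(δ − 1.645) = 0.7; then δ − 1.645 = Φ⁻¹(0.7) = 0.524, giving δ = 2.169.
δ = d·√n ⇒ n = (δ/d)² = (2.169 / 0.93)² = 5.44.
Round up to the next whole unit.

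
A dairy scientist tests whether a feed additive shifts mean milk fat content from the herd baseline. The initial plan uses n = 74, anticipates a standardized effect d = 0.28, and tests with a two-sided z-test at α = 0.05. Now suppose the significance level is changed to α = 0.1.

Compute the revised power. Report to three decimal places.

Power ≈ 0.778

δ = d·√n = 0.28 × √74 = 2.4087 (unchanged). New critical value: z_{0.05} = 1.645.
Revised power = Φ(δ − 1.645) + Φ(−δ − 1.645) = Φ(0.764) + Φ(-4.054) = 0.7775 + 0.0000 = 0.7775.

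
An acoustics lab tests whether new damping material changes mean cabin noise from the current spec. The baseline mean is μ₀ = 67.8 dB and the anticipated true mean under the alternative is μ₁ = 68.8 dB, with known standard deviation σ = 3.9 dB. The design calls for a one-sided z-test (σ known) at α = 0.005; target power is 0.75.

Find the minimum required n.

n = 161

Standardized effect: d = |μ₁ − μ₀| / σ = |68.8 − 67.8| / 3.9 = 0.2564
Set Φ(δ − 2.576) = 0.75; then δ − 2.576 = Φ⁻¹(0.75) = 0.674, giving δ = 3.250.
δ = d·√n ⇒ n = (δ/d)² = (3.250 / 0.2564)² = 160.69.
Round up to the next whole unit.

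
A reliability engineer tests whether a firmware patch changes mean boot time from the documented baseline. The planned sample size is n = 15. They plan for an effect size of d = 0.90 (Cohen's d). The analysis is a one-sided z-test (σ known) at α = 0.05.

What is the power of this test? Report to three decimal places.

Noncentrality parameter: δ = d·√n = 0.90 × √15 = 3.4857
One-sided α = 0.05 → critical value z_{0.05} = 1.645.
Power = Φ(δ − 1.645) = Φ(1.841) = 0.9672.

Power ≈ 0.967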